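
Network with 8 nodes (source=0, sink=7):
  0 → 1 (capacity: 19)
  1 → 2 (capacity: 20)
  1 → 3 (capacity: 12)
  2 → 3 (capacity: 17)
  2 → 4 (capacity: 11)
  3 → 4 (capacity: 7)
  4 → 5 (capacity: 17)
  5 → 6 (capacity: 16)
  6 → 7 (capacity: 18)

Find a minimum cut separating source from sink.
Min cut value = 16, edges: (5,6)

Min cut value: 16
Partition: S = [0, 1, 2, 3, 4, 5], T = [6, 7]
Cut edges: (5,6)

By max-flow min-cut theorem, max flow = min cut = 16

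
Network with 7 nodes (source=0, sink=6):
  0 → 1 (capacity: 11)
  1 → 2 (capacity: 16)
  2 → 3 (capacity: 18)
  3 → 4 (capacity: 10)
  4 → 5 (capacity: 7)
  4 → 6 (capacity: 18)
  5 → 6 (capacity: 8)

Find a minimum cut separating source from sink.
Min cut value = 10, edges: (3,4)

Min cut value: 10
Partition: S = [0, 1, 2, 3], T = [4, 5, 6]
Cut edges: (3,4)

By max-flow min-cut theorem, max flow = min cut = 10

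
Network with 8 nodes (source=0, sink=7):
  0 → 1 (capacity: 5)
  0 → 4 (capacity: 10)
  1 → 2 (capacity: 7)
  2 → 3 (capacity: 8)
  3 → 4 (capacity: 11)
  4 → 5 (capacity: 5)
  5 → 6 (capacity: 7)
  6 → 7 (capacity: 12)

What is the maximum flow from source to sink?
Maximum flow = 5

Max flow: 5

Flow assignment:
  0 → 1: 5/5
  1 → 2: 5/7
  2 → 3: 5/8
  3 → 4: 5/11
  4 → 5: 5/5
  5 → 6: 5/7
  6 → 7: 5/12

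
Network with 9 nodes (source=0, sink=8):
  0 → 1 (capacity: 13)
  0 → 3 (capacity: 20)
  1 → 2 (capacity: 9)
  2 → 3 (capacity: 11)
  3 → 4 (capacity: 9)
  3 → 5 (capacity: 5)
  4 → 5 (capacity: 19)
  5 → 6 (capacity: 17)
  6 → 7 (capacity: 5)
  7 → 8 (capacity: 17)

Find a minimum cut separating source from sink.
Min cut value = 5, edges: (6,7)

Min cut value: 5
Partition: S = [0, 1, 2, 3, 4, 5, 6], T = [7, 8]
Cut edges: (6,7)

By max-flow min-cut theorem, max flow = min cut = 5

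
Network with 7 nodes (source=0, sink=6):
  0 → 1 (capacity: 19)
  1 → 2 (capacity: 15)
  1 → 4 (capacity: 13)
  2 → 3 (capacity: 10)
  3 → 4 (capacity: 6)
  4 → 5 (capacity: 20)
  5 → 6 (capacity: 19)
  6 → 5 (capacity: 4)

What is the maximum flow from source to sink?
Maximum flow = 19

Max flow: 19

Flow assignment:
  0 → 1: 19/19
  1 → 2: 6/15
  1 → 4: 13/13
  2 → 3: 6/10
  3 → 4: 6/6
  4 → 5: 19/20
  5 → 6: 19/19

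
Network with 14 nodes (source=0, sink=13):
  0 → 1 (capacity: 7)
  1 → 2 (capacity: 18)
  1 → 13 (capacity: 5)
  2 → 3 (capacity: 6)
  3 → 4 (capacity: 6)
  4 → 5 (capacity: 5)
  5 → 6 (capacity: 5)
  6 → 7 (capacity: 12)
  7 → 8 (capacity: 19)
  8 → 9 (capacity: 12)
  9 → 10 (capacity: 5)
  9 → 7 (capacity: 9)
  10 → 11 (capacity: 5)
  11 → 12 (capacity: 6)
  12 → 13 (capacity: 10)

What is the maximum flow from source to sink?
Maximum flow = 7

Max flow: 7

Flow assignment:
  0 → 1: 7/7
  1 → 2: 2/18
  1 → 13: 5/5
  2 → 3: 2/6
  3 → 4: 2/6
  4 → 5: 2/5
  5 → 6: 2/5
  6 → 7: 2/12
  7 → 8: 2/19
  8 → 9: 2/12
  9 → 10: 2/5
  10 → 11: 2/5
  11 → 12: 2/6
  12 → 13: 2/10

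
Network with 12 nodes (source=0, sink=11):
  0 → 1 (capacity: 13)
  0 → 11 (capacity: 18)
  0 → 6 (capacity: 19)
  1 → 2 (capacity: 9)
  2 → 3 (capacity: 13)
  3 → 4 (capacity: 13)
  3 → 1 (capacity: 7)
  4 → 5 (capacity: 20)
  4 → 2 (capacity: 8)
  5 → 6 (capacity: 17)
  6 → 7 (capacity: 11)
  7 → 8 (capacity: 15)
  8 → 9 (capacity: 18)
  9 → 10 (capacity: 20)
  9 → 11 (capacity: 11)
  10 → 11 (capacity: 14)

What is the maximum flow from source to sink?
Maximum flow = 29

Max flow: 29

Flow assignment:
  0 → 1: 9/13
  0 → 11: 18/18
  0 → 6: 2/19
  1 → 2: 9/9
  2 → 3: 9/13
  3 → 4: 9/13
  4 → 5: 9/20
  5 → 6: 9/17
  6 → 7: 11/11
  7 → 8: 11/15
  8 → 9: 11/18
  9 → 11: 11/11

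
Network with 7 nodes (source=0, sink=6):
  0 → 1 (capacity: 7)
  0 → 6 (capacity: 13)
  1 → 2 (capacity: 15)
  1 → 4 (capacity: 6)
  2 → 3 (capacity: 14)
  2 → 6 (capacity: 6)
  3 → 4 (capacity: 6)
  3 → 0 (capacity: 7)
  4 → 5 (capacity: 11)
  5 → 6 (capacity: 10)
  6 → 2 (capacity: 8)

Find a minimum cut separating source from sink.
Min cut value = 20, edges: (0,1), (0,6)

Min cut value: 20
Partition: S = [0], T = [1, 2, 3, 4, 5, 6]
Cut edges: (0,1), (0,6)

By max-flow min-cut theorem, max flow = min cut = 20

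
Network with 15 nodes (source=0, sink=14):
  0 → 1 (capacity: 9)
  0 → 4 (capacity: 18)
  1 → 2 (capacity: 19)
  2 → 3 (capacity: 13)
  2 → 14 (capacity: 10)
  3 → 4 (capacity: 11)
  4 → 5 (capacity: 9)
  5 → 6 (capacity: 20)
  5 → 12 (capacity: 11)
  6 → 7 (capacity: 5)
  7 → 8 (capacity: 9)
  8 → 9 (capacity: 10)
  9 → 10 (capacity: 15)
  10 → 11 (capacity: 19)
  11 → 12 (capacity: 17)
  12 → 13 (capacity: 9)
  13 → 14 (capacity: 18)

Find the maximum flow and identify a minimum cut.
Max flow = 18, Min cut edges: (0,1), (12,13)

Maximum flow: 18
Minimum cut: (0,1), (12,13)
Partition: S = [0, 3, 4, 5, 6, 7, 8, 9, 10, 11, 12], T = [1, 2, 13, 14]

Max-flow min-cut theorem verified: both equal 18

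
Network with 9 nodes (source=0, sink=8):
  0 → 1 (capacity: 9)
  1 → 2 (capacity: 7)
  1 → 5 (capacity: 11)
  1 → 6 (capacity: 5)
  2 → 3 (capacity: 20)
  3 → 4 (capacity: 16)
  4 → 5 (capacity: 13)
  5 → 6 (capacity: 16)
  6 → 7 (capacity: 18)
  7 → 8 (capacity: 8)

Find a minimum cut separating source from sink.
Min cut value = 8, edges: (7,8)

Min cut value: 8
Partition: S = [0, 1, 2, 3, 4, 5, 6, 7], T = [8]
Cut edges: (7,8)

By max-flow min-cut theorem, max flow = min cut = 8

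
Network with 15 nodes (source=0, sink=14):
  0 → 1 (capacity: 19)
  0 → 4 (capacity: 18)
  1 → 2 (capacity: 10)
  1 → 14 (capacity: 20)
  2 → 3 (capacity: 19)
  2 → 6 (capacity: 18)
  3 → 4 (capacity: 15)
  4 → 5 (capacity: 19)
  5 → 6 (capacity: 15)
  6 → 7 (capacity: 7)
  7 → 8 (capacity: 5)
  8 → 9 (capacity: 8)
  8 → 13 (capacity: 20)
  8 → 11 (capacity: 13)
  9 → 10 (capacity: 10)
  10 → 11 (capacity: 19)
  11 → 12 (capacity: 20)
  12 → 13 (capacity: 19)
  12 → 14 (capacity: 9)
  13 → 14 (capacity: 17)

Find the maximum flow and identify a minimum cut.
Max flow = 24, Min cut edges: (0,1), (7,8)

Maximum flow: 24
Minimum cut: (0,1), (7,8)
Partition: S = [0, 2, 3, 4, 5, 6, 7], T = [1, 8, 9, 10, 11, 12, 13, 14]

Max-flow min-cut theorem verified: both equal 24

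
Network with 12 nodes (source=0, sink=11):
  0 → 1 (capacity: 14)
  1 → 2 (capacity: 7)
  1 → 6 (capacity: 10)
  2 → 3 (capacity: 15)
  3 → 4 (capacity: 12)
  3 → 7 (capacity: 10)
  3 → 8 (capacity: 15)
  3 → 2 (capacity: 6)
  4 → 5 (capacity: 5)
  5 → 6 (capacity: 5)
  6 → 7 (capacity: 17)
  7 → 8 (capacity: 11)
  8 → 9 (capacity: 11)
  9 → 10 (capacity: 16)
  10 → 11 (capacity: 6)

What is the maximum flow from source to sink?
Maximum flow = 6

Max flow: 6

Flow assignment:
  0 → 1: 6/14
  1 → 6: 6/10
  6 → 7: 6/17
  7 → 8: 6/11
  8 → 9: 6/11
  9 → 10: 6/16
  10 → 11: 6/6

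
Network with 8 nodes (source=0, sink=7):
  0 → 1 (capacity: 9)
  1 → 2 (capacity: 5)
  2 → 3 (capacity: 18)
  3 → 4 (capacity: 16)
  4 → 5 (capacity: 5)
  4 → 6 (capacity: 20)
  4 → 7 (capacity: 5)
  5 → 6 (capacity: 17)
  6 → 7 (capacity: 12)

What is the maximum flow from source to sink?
Maximum flow = 5

Max flow: 5

Flow assignment:
  0 → 1: 5/9
  1 → 2: 5/5
  2 → 3: 5/18
  3 → 4: 5/16
  4 → 7: 5/5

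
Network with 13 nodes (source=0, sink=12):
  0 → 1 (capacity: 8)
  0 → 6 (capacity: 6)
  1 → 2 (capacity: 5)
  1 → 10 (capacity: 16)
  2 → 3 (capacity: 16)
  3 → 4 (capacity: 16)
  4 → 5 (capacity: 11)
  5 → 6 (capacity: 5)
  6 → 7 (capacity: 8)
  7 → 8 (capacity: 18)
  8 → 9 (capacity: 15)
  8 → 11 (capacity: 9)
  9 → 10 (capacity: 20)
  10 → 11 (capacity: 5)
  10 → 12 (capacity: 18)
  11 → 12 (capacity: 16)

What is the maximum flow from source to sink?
Maximum flow = 14

Max flow: 14

Flow assignment:
  0 → 1: 8/8
  0 → 6: 6/6
  1 → 10: 8/16
  6 → 7: 6/8
  7 → 8: 6/18
  8 → 11: 6/9
  10 → 12: 8/18
  11 → 12: 6/16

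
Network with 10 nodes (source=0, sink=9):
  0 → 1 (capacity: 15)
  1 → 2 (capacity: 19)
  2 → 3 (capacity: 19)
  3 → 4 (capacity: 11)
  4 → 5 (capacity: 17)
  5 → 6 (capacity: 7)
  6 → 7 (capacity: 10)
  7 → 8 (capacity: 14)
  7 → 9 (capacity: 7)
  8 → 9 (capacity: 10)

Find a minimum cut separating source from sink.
Min cut value = 7, edges: (5,6)

Min cut value: 7
Partition: S = [0, 1, 2, 3, 4, 5], T = [6, 7, 8, 9]
Cut edges: (5,6)

By max-flow min-cut theorem, max flow = min cut = 7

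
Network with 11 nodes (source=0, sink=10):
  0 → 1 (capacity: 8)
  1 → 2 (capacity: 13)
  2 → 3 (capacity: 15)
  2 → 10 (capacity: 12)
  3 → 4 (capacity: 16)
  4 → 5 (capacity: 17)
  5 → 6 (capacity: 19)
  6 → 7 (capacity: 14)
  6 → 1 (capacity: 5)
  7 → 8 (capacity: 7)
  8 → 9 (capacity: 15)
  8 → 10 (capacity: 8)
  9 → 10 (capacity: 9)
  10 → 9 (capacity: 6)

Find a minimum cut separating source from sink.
Min cut value = 8, edges: (0,1)

Min cut value: 8
Partition: S = [0], T = [1, 2, 3, 4, 5, 6, 7, 8, 9, 10]
Cut edges: (0,1)

By max-flow min-cut theorem, max flow = min cut = 8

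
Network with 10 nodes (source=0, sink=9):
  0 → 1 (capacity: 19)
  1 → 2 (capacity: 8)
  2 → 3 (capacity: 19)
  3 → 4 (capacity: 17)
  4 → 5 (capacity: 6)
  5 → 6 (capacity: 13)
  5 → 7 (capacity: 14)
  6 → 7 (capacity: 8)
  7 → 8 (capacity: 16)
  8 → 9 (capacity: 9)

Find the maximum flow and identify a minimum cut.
Max flow = 6, Min cut edges: (4,5)

Maximum flow: 6
Minimum cut: (4,5)
Partition: S = [0, 1, 2, 3, 4], T = [5, 6, 7, 8, 9]

Max-flow min-cut theorem verified: both equal 6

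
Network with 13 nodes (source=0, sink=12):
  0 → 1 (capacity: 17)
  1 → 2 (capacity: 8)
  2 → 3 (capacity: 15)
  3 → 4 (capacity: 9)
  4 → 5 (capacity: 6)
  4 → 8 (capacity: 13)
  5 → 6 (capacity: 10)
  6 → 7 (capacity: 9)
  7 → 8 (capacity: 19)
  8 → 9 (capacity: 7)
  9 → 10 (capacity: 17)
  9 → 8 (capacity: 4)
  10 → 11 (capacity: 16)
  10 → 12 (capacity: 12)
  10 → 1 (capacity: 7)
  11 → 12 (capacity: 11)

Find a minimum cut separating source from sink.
Min cut value = 7, edges: (8,9)

Min cut value: 7
Partition: S = [0, 1, 2, 3, 4, 5, 6, 7, 8], T = [9, 10, 11, 12]
Cut edges: (8,9)

By max-flow min-cut theorem, max flow = min cut = 7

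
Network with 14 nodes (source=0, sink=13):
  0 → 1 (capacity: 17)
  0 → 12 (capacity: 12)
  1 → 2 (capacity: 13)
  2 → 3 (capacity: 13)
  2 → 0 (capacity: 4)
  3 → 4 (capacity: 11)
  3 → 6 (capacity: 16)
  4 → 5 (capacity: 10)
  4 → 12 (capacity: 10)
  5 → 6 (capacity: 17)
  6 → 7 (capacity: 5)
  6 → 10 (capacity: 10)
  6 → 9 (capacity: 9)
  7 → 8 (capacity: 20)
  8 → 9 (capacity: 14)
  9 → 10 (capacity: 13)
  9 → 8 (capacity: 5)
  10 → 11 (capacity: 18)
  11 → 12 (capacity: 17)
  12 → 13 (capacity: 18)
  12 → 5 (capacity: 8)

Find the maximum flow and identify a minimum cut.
Max flow = 18, Min cut edges: (12,13)

Maximum flow: 18
Minimum cut: (12,13)
Partition: S = [0, 1, 2, 3, 4, 5, 6, 7, 8, 9, 10, 11, 12], T = [13]

Max-flow min-cut theorem verified: both equal 18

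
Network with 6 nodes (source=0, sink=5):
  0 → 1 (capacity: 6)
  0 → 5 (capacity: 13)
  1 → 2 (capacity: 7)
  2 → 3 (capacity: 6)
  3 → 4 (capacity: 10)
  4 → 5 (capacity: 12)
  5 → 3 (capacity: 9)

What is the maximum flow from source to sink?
Maximum flow = 19

Max flow: 19

Flow assignment:
  0 → 1: 6/6
  0 → 5: 13/13
  1 → 2: 6/7
  2 → 3: 6/6
  3 → 4: 6/10
  4 → 5: 6/12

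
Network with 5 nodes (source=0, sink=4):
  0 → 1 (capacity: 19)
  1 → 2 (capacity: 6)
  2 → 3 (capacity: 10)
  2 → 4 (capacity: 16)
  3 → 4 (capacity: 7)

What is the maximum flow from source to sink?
Maximum flow = 6

Max flow: 6

Flow assignment:
  0 → 1: 6/19
  1 → 2: 6/6
  2 → 4: 6/16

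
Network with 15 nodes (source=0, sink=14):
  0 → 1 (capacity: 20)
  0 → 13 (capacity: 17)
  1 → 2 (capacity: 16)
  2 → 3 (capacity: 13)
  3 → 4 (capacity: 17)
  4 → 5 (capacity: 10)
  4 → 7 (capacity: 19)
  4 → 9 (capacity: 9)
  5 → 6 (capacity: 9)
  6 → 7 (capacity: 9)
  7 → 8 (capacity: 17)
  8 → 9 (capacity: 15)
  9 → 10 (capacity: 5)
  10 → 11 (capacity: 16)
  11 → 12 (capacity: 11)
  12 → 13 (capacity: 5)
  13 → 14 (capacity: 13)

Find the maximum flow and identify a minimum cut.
Max flow = 13, Min cut edges: (13,14)

Maximum flow: 13
Minimum cut: (13,14)
Partition: S = [0, 1, 2, 3, 4, 5, 6, 7, 8, 9, 10, 11, 12, 13], T = [14]

Max-flow min-cut theorem verified: both equal 13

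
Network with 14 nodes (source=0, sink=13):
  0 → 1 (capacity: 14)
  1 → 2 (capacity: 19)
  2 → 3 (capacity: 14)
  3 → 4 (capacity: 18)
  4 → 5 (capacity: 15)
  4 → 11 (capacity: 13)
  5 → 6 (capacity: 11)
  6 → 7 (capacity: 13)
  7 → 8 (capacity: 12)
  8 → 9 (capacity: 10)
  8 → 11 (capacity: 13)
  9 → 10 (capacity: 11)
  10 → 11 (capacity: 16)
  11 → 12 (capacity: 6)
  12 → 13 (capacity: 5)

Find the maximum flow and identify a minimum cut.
Max flow = 5, Min cut edges: (12,13)

Maximum flow: 5
Minimum cut: (12,13)
Partition: S = [0, 1, 2, 3, 4, 5, 6, 7, 8, 9, 10, 11, 12], T = [13]

Max-flow min-cut theorem verified: both equal 5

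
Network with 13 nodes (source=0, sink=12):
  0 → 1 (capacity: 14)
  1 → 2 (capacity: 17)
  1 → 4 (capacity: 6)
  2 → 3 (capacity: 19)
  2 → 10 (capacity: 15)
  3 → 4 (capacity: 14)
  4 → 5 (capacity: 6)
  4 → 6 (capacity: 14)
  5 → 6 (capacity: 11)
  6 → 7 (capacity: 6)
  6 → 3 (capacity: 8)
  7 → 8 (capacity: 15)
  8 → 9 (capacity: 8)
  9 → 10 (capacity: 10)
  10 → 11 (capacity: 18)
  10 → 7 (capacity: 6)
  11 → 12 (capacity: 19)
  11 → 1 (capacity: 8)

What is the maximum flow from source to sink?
Maximum flow = 14

Max flow: 14

Flow assignment:
  0 → 1: 14/14
  1 → 2: 14/17
  2 → 10: 14/15
  10 → 11: 14/18
  11 → 12: 14/19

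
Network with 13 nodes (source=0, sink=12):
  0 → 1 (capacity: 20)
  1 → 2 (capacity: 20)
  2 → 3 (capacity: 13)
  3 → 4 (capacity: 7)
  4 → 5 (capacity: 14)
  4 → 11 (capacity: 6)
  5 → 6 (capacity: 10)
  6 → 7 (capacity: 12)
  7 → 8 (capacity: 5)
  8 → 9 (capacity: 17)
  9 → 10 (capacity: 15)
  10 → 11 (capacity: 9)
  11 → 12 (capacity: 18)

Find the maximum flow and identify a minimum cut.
Max flow = 7, Min cut edges: (3,4)

Maximum flow: 7
Minimum cut: (3,4)
Partition: S = [0, 1, 2, 3], T = [4, 5, 6, 7, 8, 9, 10, 11, 12]

Max-flow min-cut theorem verified: both equal 7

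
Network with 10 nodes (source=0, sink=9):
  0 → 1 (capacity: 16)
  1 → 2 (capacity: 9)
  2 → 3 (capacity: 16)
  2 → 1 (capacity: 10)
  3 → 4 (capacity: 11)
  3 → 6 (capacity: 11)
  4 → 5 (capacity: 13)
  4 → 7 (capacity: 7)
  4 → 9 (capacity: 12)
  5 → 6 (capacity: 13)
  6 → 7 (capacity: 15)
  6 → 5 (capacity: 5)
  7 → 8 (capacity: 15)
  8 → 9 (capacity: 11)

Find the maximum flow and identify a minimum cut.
Max flow = 9, Min cut edges: (1,2)

Maximum flow: 9
Minimum cut: (1,2)
Partition: S = [0, 1], T = [2, 3, 4, 5, 6, 7, 8, 9]

Max-flow min-cut theorem verified: both equal 9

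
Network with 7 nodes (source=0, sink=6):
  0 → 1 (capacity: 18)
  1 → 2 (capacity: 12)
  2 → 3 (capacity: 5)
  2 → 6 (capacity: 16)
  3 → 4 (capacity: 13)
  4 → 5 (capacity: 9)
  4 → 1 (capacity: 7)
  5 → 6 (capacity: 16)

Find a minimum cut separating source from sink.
Min cut value = 12, edges: (1,2)

Min cut value: 12
Partition: S = [0, 1], T = [2, 3, 4, 5, 6]
Cut edges: (1,2)

By max-flow min-cut theorem, max flow = min cut = 12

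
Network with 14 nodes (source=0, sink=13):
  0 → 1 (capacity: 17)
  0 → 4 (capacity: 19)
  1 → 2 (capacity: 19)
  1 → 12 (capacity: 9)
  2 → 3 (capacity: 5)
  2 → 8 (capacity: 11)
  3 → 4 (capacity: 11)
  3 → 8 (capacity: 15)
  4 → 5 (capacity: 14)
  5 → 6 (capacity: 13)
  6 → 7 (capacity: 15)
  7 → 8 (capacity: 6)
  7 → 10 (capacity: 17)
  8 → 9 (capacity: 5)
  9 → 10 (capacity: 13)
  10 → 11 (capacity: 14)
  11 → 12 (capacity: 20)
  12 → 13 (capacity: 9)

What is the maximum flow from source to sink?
Maximum flow = 9

Max flow: 9

Flow assignment:
  0 → 1: 5/17
  0 → 4: 4/19
  1 → 2: 5/19
  2 → 8: 5/11
  4 → 5: 4/14
  5 → 6: 4/13
  6 → 7: 4/15
  7 → 10: 4/17
  8 → 9: 5/5
  9 → 10: 5/13
  10 → 11: 9/14
  11 → 12: 9/20
  12 → 13: 9/9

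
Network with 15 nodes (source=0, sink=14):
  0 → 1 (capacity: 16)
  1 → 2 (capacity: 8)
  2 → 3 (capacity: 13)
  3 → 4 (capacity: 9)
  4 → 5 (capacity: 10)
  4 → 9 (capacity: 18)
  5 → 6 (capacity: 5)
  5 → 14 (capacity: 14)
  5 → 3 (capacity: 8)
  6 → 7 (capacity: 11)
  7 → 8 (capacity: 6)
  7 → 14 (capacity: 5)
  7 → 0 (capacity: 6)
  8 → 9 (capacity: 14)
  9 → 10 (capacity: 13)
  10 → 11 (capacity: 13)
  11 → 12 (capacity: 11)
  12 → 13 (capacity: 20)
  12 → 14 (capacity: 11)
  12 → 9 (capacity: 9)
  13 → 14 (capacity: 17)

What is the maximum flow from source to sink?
Maximum flow = 8

Max flow: 8

Flow assignment:
  0 → 1: 8/16
  1 → 2: 8/8
  2 → 3: 8/13
  3 → 4: 8/9
  4 → 5: 8/10
  5 → 14: 8/14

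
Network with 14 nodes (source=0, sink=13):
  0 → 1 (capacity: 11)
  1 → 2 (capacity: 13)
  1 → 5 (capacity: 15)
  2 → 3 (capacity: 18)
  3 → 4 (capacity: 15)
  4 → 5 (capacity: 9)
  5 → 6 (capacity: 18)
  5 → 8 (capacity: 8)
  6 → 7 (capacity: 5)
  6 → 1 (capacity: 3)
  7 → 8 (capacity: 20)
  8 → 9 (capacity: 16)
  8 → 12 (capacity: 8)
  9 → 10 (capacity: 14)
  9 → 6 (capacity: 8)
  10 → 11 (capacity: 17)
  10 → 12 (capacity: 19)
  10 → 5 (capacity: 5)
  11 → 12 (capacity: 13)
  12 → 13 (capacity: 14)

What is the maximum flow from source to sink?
Maximum flow = 11

Max flow: 11

Flow assignment:
  0 → 1: 11/11
  1 → 5: 11/15
  5 → 6: 3/18
  5 → 8: 8/8
  6 → 7: 3/5
  7 → 8: 3/20
  8 → 9: 3/16
  8 → 12: 8/8
  9 → 10: 3/14
  10 → 12: 3/19
  12 → 13: 11/14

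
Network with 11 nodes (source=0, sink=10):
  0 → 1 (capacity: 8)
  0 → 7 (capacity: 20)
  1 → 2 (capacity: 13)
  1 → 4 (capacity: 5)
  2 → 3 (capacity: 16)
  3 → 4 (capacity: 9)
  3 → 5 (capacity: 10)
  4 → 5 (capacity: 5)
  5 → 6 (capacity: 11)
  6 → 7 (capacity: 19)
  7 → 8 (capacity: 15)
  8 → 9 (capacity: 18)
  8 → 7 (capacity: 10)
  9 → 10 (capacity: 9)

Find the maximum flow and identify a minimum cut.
Max flow = 9, Min cut edges: (9,10)

Maximum flow: 9
Minimum cut: (9,10)
Partition: S = [0, 1, 2, 3, 4, 5, 6, 7, 8, 9], T = [10]

Max-flow min-cut theorem verified: both equal 9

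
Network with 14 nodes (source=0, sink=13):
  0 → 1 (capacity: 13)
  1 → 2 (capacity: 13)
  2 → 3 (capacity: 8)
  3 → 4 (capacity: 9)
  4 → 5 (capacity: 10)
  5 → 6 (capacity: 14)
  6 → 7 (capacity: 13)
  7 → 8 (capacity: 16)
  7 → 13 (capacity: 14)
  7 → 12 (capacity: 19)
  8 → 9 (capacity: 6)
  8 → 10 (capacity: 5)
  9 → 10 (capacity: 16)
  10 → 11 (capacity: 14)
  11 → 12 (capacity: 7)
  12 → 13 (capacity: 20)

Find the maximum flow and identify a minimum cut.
Max flow = 8, Min cut edges: (2,3)

Maximum flow: 8
Minimum cut: (2,3)
Partition: S = [0, 1, 2], T = [3, 4, 5, 6, 7, 8, 9, 10, 11, 12, 13]

Max-flow min-cut theorem verified: both equal 8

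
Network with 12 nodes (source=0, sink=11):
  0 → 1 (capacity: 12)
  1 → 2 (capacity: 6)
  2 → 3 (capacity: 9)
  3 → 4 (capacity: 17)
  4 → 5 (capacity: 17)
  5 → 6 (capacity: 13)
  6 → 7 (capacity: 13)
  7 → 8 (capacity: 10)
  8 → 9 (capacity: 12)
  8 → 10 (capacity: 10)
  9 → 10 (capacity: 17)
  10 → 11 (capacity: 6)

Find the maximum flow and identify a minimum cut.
Max flow = 6, Min cut edges: (10,11)

Maximum flow: 6
Minimum cut: (10,11)
Partition: S = [0, 1, 2, 3, 4, 5, 6, 7, 8, 9, 10], T = [11]

Max-flow min-cut theorem verified: both equal 6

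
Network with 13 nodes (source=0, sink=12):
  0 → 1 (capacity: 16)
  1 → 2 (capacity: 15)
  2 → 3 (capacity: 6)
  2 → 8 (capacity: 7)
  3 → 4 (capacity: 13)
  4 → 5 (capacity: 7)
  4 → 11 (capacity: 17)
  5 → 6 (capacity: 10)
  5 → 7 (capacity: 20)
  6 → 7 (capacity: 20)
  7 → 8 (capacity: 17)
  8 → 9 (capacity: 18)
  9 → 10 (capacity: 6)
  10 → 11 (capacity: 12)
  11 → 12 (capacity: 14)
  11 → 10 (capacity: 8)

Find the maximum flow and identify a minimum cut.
Max flow = 12, Min cut edges: (2,3), (9,10)

Maximum flow: 12
Minimum cut: (2,3), (9,10)
Partition: S = [0, 1, 2, 5, 6, 7, 8, 9], T = [3, 4, 10, 11, 12]

Max-flow min-cut theorem verified: both equal 12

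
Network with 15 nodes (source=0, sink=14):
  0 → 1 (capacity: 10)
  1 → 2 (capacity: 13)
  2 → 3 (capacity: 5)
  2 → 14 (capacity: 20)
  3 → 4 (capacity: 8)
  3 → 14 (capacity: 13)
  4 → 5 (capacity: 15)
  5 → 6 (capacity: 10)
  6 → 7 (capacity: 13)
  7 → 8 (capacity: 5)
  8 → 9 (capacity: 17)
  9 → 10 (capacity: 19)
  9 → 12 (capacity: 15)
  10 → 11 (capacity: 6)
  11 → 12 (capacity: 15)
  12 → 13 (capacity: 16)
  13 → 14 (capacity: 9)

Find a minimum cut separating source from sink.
Min cut value = 10, edges: (0,1)

Min cut value: 10
Partition: S = [0], T = [1, 2, 3, 4, 5, 6, 7, 8, 9, 10, 11, 12, 13, 14]
Cut edges: (0,1)

By max-flow min-cut theorem, max flow = min cut = 10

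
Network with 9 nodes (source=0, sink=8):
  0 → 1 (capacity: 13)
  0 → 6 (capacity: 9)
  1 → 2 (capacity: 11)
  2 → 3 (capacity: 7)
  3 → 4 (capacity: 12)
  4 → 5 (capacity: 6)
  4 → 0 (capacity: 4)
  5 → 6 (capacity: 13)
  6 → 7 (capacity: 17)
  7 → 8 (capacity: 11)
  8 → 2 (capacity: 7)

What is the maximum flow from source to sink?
Maximum flow = 11

Max flow: 11

Flow assignment:
  0 → 1: 7/13
  0 → 6: 5/9
  1 → 2: 7/11
  2 → 3: 7/7
  3 → 4: 7/12
  4 → 5: 6/6
  4 → 0: 1/4
  5 → 6: 6/13
  6 → 7: 11/17
  7 → 8: 11/11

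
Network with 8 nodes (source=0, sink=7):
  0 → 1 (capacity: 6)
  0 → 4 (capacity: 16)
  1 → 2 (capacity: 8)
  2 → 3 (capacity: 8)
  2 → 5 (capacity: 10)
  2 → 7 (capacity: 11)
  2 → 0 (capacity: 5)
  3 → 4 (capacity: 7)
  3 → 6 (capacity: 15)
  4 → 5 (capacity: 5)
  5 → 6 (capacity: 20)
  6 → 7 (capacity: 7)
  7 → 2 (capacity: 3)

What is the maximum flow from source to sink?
Maximum flow = 11

Max flow: 11

Flow assignment:
  0 → 1: 6/6
  0 → 4: 5/16
  1 → 2: 6/8
  2 → 7: 6/11
  4 → 5: 5/5
  5 → 6: 5/20
  6 → 7: 5/7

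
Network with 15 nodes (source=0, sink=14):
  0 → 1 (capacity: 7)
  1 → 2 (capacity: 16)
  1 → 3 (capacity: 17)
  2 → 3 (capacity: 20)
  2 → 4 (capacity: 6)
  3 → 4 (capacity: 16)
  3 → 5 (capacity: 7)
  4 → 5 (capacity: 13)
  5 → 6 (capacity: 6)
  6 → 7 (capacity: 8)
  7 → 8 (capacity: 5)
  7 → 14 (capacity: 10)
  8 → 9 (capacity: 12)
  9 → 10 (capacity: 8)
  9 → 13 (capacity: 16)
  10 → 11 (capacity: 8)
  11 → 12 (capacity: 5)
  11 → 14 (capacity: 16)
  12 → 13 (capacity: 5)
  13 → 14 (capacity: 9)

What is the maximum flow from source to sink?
Maximum flow = 6

Max flow: 6

Flow assignment:
  0 → 1: 6/7
  1 → 3: 6/17
  3 → 5: 6/7
  5 → 6: 6/6
  6 → 7: 6/8
  7 → 14: 6/10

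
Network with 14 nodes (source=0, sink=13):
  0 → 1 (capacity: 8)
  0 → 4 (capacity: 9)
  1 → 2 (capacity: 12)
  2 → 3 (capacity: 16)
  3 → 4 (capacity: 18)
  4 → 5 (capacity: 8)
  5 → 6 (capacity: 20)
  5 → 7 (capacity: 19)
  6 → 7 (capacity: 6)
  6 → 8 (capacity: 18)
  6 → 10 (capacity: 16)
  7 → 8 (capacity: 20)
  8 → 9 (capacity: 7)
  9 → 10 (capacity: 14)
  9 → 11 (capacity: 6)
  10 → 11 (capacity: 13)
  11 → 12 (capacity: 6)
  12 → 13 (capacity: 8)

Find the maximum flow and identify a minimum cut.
Max flow = 6, Min cut edges: (11,12)

Maximum flow: 6
Minimum cut: (11,12)
Partition: S = [0, 1, 2, 3, 4, 5, 6, 7, 8, 9, 10, 11], T = [12, 13]

Max-flow min-cut theorem verified: both equal 6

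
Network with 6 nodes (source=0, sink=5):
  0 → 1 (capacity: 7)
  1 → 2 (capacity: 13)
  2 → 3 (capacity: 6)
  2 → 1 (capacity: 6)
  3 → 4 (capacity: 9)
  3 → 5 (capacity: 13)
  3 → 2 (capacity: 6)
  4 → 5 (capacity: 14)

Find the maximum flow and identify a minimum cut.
Max flow = 6, Min cut edges: (2,3)

Maximum flow: 6
Minimum cut: (2,3)
Partition: S = [0, 1, 2], T = [3, 4, 5]

Max-flow min-cut theorem verified: both equal 6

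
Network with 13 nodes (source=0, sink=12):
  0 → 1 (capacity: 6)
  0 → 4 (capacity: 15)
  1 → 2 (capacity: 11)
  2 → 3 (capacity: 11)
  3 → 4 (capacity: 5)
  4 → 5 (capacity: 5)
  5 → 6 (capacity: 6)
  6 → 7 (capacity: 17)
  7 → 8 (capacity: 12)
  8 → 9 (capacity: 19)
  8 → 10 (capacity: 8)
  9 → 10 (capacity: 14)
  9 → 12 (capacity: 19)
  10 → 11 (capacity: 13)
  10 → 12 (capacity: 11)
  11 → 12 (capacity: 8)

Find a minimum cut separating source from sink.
Min cut value = 5, edges: (4,5)

Min cut value: 5
Partition: S = [0, 1, 2, 3, 4], T = [5, 6, 7, 8, 9, 10, 11, 12]
Cut edges: (4,5)

By max-flow min-cut theorem, max flow = min cut = 5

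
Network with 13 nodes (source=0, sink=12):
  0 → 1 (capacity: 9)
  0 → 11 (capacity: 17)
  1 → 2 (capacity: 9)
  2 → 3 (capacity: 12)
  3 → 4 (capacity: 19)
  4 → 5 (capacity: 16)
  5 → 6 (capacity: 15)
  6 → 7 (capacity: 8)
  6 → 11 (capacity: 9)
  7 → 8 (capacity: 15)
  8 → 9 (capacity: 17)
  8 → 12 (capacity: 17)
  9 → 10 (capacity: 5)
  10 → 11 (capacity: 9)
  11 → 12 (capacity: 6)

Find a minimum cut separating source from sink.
Min cut value = 14, edges: (6,7), (11,12)

Min cut value: 14
Partition: S = [0, 1, 2, 3, 4, 5, 6, 9, 10, 11], T = [7, 8, 12]
Cut edges: (6,7), (11,12)

By max-flow min-cut theorem, max flow = min cut = 14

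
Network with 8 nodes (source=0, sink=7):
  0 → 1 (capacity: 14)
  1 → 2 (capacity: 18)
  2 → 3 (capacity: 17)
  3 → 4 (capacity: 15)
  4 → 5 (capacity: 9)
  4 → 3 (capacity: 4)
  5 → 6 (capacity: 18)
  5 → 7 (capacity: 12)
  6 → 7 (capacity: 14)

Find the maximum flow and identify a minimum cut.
Max flow = 9, Min cut edges: (4,5)

Maximum flow: 9
Minimum cut: (4,5)
Partition: S = [0, 1, 2, 3, 4], T = [5, 6, 7]

Max-flow min-cut theorem verified: both equal 9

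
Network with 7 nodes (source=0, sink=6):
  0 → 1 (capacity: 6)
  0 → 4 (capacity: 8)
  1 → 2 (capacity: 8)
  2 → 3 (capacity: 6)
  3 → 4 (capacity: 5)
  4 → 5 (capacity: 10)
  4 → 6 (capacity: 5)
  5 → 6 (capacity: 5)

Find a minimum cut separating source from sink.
Min cut value = 10, edges: (4,6), (5,6)

Min cut value: 10
Partition: S = [0, 1, 2, 3, 4, 5], T = [6]
Cut edges: (4,6), (5,6)

By max-flow min-cut theorem, max flow = min cut = 10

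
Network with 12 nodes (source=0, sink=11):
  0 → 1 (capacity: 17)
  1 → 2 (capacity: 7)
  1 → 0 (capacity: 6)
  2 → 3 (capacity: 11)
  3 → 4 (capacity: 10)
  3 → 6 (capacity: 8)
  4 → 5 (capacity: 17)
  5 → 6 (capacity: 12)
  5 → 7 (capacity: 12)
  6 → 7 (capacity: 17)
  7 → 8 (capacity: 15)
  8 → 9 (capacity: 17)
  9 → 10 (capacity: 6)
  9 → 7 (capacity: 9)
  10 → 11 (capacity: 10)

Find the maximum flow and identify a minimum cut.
Max flow = 6, Min cut edges: (9,10)

Maximum flow: 6
Minimum cut: (9,10)
Partition: S = [0, 1, 2, 3, 4, 5, 6, 7, 8, 9], T = [10, 11]

Max-flow min-cut theorem verified: both equal 6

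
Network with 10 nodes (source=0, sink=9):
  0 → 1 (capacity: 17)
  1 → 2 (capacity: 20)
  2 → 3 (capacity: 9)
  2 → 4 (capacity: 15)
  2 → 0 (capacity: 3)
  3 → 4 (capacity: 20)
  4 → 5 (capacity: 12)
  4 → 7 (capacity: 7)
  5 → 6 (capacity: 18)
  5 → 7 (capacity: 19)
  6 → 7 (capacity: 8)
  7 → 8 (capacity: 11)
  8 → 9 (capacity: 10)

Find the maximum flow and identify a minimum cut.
Max flow = 10, Min cut edges: (8,9)

Maximum flow: 10
Minimum cut: (8,9)
Partition: S = [0, 1, 2, 3, 4, 5, 6, 7, 8], T = [9]

Max-flow min-cut theorem verified: both equal 10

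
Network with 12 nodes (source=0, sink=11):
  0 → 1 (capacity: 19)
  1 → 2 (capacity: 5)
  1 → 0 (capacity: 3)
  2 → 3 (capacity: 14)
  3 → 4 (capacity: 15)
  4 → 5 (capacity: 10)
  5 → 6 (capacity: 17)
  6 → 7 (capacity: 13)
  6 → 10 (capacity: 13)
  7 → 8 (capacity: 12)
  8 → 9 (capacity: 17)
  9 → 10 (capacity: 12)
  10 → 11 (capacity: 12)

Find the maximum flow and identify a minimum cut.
Max flow = 5, Min cut edges: (1,2)

Maximum flow: 5
Minimum cut: (1,2)
Partition: S = [0, 1], T = [2, 3, 4, 5, 6, 7, 8, 9, 10, 11]

Max-flow min-cut theorem verified: both equal 5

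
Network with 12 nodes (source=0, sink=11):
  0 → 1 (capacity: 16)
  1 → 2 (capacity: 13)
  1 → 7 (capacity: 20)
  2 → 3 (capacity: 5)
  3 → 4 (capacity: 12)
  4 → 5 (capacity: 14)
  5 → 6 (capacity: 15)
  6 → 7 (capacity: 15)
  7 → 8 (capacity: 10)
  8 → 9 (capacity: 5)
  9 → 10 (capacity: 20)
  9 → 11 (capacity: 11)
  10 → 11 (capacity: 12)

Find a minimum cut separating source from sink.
Min cut value = 5, edges: (8,9)

Min cut value: 5
Partition: S = [0, 1, 2, 3, 4, 5, 6, 7, 8], T = [9, 10, 11]
Cut edges: (8,9)

By max-flow min-cut theorem, max flow = min cut = 5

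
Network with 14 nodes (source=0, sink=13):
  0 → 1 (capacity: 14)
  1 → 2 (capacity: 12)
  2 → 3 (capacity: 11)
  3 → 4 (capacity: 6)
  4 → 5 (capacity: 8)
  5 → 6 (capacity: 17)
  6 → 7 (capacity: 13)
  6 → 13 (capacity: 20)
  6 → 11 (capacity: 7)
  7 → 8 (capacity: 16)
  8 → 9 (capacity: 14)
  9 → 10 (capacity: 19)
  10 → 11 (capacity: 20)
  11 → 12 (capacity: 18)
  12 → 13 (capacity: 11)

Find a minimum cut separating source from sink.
Min cut value = 6, edges: (3,4)

Min cut value: 6
Partition: S = [0, 1, 2, 3], T = [4, 5, 6, 7, 8, 9, 10, 11, 12, 13]
Cut edges: (3,4)

By max-flow min-cut theorem, max flow = min cut = 6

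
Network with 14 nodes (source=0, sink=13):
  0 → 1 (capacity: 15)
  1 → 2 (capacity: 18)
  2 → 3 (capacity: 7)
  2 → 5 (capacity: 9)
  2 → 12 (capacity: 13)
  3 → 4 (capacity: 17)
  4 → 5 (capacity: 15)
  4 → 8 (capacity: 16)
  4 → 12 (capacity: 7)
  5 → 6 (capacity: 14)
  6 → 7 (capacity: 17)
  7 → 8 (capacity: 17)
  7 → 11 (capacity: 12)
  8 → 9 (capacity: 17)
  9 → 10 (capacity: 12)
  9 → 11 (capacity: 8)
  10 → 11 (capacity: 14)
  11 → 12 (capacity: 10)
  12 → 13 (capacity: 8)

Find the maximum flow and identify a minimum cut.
Max flow = 8, Min cut edges: (12,13)

Maximum flow: 8
Minimum cut: (12,13)
Partition: S = [0, 1, 2, 3, 4, 5, 6, 7, 8, 9, 10, 11, 12], T = [13]

Max-flow min-cut theorem verified: both equal 8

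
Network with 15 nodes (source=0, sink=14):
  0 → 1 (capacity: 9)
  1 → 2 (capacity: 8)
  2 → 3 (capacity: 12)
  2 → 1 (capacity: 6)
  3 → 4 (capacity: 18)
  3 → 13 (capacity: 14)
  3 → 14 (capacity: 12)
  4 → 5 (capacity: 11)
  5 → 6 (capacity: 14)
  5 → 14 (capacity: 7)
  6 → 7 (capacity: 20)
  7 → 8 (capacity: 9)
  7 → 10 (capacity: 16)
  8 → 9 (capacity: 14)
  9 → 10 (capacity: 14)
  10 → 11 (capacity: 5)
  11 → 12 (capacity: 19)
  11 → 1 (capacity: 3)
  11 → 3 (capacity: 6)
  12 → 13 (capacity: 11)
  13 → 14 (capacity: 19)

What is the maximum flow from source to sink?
Maximum flow = 8

Max flow: 8

Flow assignment:
  0 → 1: 8/9
  1 → 2: 8/8
  2 → 3: 8/12
  3 → 14: 8/12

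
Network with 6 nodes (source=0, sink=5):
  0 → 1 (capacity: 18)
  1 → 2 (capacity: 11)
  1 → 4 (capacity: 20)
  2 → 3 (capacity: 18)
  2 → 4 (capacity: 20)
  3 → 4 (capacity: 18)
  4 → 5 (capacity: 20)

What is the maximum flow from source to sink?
Maximum flow = 18

Max flow: 18

Flow assignment:
  0 → 1: 18/18
  1 → 4: 18/20
  4 → 5: 18/20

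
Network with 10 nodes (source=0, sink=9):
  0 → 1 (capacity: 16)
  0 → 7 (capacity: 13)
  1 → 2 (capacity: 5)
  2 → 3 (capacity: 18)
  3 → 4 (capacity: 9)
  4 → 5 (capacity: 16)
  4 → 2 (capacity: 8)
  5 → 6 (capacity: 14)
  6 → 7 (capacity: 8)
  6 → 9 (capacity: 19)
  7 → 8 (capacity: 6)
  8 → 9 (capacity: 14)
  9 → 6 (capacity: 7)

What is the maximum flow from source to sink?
Maximum flow = 11

Max flow: 11

Flow assignment:
  0 → 1: 5/16
  0 → 7: 6/13
  1 → 2: 5/5
  2 → 3: 5/18
  3 → 4: 5/9
  4 → 5: 5/16
  5 → 6: 5/14
  6 → 9: 5/19
  7 → 8: 6/6
  8 → 9: 6/14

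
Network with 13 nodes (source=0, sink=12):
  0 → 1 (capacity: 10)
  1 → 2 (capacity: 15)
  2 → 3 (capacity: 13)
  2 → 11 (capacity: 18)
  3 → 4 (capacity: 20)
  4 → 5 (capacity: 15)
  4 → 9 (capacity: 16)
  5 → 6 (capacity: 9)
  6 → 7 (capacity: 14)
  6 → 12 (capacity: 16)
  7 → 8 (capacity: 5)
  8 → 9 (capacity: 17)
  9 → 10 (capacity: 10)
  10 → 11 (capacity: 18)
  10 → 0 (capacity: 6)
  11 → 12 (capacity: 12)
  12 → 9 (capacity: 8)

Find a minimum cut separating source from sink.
Min cut value = 10, edges: (0,1)

Min cut value: 10
Partition: S = [0], T = [1, 2, 3, 4, 5, 6, 7, 8, 9, 10, 11, 12]
Cut edges: (0,1)

By max-flow min-cut theorem, max flow = min cut = 10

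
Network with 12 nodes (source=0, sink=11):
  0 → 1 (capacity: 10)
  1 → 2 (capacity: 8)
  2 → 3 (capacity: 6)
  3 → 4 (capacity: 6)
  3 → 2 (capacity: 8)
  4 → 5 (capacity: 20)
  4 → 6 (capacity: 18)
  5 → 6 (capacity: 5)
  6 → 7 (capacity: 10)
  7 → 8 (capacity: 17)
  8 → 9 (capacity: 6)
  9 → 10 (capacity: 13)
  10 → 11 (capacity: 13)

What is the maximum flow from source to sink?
Maximum flow = 6

Max flow: 6

Flow assignment:
  0 → 1: 6/10
  1 → 2: 6/8
  2 → 3: 6/6
  3 → 4: 6/6
  4 → 6: 6/18
  6 → 7: 6/10
  7 → 8: 6/17
  8 → 9: 6/6
  9 → 10: 6/13
  10 → 11: 6/13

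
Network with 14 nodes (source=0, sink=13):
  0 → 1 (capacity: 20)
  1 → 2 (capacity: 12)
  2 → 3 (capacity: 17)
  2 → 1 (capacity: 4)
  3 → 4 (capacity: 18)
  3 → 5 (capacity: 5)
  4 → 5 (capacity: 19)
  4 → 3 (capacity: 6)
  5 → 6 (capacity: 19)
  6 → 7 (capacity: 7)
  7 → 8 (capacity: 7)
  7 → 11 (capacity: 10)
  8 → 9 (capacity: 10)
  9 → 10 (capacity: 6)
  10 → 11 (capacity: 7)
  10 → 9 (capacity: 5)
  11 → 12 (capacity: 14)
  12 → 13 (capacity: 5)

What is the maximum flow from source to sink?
Maximum flow = 5

Max flow: 5

Flow assignment:
  0 → 1: 5/20
  1 → 2: 5/12
  2 → 3: 5/17
  3 → 4: 5/18
  4 → 5: 5/19
  5 → 6: 5/19
  6 → 7: 5/7
  7 → 11: 5/10
  11 → 12: 5/14
  12 → 13: 5/5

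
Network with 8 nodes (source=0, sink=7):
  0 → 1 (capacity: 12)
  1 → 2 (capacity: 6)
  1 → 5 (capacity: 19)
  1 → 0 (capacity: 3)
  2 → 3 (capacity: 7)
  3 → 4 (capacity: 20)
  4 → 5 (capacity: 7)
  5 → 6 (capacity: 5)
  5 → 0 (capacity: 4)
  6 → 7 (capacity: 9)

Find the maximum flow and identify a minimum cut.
Max flow = 5, Min cut edges: (5,6)

Maximum flow: 5
Minimum cut: (5,6)
Partition: S = [0, 1, 2, 3, 4, 5], T = [6, 7]

Max-flow min-cut theorem verified: both equal 5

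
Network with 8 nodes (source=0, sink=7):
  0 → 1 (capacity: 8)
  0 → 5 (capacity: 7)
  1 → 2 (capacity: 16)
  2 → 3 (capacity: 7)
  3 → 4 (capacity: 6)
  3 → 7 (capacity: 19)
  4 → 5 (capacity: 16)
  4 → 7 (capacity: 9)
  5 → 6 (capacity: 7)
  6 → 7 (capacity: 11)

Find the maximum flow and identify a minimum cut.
Max flow = 14, Min cut edges: (2,3), (5,6)

Maximum flow: 14
Minimum cut: (2,3), (5,6)
Partition: S = [0, 1, 2, 5], T = [3, 4, 6, 7]

Max-flow min-cut theorem verified: both equal 14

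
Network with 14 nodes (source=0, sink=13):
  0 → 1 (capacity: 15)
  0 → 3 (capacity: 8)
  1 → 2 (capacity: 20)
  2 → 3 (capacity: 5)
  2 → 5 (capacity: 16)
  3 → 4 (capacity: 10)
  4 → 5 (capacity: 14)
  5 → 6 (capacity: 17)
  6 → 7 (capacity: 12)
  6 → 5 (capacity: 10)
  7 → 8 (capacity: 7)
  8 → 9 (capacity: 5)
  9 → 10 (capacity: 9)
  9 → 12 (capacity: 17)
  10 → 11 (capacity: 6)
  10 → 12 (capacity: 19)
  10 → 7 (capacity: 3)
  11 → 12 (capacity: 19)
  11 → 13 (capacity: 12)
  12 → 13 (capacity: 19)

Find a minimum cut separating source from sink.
Min cut value = 5, edges: (8,9)

Min cut value: 5
Partition: S = [0, 1, 2, 3, 4, 5, 6, 7, 8], T = [9, 10, 11, 12, 13]
Cut edges: (8,9)

By max-flow min-cut theorem, max flow = min cut = 5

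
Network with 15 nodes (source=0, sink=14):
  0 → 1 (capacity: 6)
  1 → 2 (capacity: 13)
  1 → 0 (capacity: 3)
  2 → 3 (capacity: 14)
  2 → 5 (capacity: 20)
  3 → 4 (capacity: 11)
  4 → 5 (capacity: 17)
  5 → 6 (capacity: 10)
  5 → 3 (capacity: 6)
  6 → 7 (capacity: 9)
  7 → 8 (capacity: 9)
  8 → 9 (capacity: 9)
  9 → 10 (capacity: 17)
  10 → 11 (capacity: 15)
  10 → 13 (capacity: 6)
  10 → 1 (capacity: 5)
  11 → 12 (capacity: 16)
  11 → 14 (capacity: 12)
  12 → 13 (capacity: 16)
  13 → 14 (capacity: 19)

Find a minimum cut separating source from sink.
Min cut value = 6, edges: (0,1)

Min cut value: 6
Partition: S = [0], T = [1, 2, 3, 4, 5, 6, 7, 8, 9, 10, 11, 12, 13, 14]
Cut edges: (0,1)

By max-flow min-cut theorem, max flow = min cut = 6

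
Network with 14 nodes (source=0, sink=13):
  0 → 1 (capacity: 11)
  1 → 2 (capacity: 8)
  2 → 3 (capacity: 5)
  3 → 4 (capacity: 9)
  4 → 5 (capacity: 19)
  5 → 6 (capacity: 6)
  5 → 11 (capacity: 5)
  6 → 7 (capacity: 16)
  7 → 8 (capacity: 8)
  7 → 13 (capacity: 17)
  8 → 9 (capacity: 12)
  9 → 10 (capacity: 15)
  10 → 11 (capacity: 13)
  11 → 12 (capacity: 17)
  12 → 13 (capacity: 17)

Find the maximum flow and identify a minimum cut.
Max flow = 5, Min cut edges: (2,3)

Maximum flow: 5
Minimum cut: (2,3)
Partition: S = [0, 1, 2], T = [3, 4, 5, 6, 7, 8, 9, 10, 11, 12, 13]

Max-flow min-cut theorem verified: both equal 5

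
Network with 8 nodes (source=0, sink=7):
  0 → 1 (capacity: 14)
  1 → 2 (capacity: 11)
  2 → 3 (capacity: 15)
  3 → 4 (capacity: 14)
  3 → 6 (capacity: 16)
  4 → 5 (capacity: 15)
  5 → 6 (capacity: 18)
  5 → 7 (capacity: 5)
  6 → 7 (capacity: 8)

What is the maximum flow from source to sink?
Maximum flow = 11

Max flow: 11

Flow assignment:
  0 → 1: 11/14
  1 → 2: 11/11
  2 → 3: 11/15
  3 → 4: 3/14
  3 → 6: 8/16
  4 → 5: 3/15
  5 → 7: 3/5
  6 → 7: 8/8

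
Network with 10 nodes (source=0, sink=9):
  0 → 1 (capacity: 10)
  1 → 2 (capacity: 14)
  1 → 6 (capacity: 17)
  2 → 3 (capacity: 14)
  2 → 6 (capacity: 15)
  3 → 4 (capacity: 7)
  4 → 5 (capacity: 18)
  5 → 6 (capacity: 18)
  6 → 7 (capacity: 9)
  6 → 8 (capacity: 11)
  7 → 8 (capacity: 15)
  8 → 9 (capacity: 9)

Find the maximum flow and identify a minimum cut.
Max flow = 9, Min cut edges: (8,9)

Maximum flow: 9
Minimum cut: (8,9)
Partition: S = [0, 1, 2, 3, 4, 5, 6, 7, 8], T = [9]

Max-flow min-cut theorem verified: both equal 9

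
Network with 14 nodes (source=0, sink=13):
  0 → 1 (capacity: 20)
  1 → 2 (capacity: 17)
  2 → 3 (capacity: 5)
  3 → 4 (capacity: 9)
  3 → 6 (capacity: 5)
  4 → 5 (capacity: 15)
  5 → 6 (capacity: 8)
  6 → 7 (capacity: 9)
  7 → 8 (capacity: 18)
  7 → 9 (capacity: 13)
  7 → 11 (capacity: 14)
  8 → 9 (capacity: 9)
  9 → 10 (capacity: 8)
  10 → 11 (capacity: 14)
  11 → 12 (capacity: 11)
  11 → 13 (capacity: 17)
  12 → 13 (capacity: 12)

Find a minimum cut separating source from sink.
Min cut value = 5, edges: (2,3)

Min cut value: 5
Partition: S = [0, 1, 2], T = [3, 4, 5, 6, 7, 8, 9, 10, 11, 12, 13]
Cut edges: (2,3)

By max-flow min-cut theorem, max flow = min cut = 5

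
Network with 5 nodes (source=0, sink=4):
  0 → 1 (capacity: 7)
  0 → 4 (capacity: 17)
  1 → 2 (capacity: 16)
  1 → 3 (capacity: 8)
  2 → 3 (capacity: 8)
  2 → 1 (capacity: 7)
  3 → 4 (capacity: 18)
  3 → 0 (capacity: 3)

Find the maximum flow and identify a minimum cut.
Max flow = 24, Min cut edges: (0,1), (0,4)

Maximum flow: 24
Minimum cut: (0,1), (0,4)
Partition: S = [0], T = [1, 2, 3, 4]

Max-flow min-cut theorem verified: both equal 24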